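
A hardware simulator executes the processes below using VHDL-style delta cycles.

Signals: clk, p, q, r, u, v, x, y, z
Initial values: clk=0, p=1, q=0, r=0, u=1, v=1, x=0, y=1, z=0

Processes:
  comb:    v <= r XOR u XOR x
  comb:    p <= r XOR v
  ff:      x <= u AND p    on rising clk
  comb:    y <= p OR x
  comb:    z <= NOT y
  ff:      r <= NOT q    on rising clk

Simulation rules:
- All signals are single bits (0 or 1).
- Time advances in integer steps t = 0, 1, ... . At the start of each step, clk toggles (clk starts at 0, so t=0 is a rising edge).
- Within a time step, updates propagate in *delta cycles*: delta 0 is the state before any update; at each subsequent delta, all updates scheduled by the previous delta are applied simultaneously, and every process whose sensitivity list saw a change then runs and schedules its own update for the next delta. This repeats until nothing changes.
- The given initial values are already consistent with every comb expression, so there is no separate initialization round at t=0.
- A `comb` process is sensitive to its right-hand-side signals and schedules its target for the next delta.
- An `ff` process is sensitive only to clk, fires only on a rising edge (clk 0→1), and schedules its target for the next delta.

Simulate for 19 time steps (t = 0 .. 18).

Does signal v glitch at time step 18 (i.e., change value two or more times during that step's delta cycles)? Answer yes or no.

t0.Δ0 p=1 v=1 clk=0 x=0 u=1 z=0 q=0 r=0 y=1
t0.Δ1 p=1 v=1 clk=1 x=0 u=1 z=0 q=0 r=0 y=1
t0.Δ2 p=1 v=1 clk=1 x=1 u=1 z=0 q=0 r=1 y=1
t0.Δ3 p=0 v=1 clk=1 x=1 u=1 z=0 q=0 r=1 y=1
t1.Δ0 p=0 v=1 clk=1 x=1 u=1 z=0 q=0 r=1 y=1
t1.Δ1 p=0 v=1 clk=0 x=1 u=1 z=0 q=0 r=1 y=1
t2.Δ0 p=0 v=1 clk=0 x=1 u=1 z=0 q=0 r=1 y=1
t2.Δ1 p=0 v=1 clk=1 x=1 u=1 z=0 q=0 r=1 y=1
t2.Δ2 p=0 v=1 clk=1 x=0 u=1 z=0 q=0 r=1 y=1
t2.Δ3 p=0 v=0 clk=1 x=0 u=1 z=0 q=0 r=1 y=0
t2.Δ4 p=1 v=0 clk=1 x=0 u=1 z=1 q=0 r=1 y=0
t2.Δ5 p=1 v=0 clk=1 x=0 u=1 z=1 q=0 r=1 y=1
t2.Δ6 p=1 v=0 clk=1 x=0 u=1 z=0 q=0 r=1 y=1
t3.Δ0 p=1 v=0 clk=1 x=0 u=1 z=0 q=0 r=1 y=1
t3.Δ1 p=1 v=0 clk=0 x=0 u=1 z=0 q=0 r=1 y=1
t4.Δ0 p=1 v=0 clk=0 x=0 u=1 z=0 q=0 r=1 y=1
t4.Δ1 p=1 v=0 clk=1 x=0 u=1 z=0 q=0 r=1 y=1
t4.Δ2 p=1 v=0 clk=1 x=1 u=1 z=0 q=0 r=1 y=1
t4.Δ3 p=1 v=1 clk=1 x=1 u=1 z=0 q=0 r=1 y=1
t4.Δ4 p=0 v=1 clk=1 x=1 u=1 z=0 q=0 r=1 y=1
t5.Δ0 p=0 v=1 clk=1 x=1 u=1 z=0 q=0 r=1 y=1
t5.Δ1 p=0 v=1 clk=0 x=1 u=1 z=0 q=0 r=1 y=1
t6.Δ0 p=0 v=1 clk=0 x=1 u=1 z=0 q=0 r=1 y=1
t6.Δ1 p=0 v=1 clk=1 x=1 u=1 z=0 q=0 r=1 y=1
t6.Δ2 p=0 v=1 clk=1 x=0 u=1 z=0 q=0 r=1 y=1
t6.Δ3 p=0 v=0 clk=1 x=0 u=1 z=0 q=0 r=1 y=0
t6.Δ4 p=1 v=0 clk=1 x=0 u=1 z=1 q=0 r=1 y=0
t6.Δ5 p=1 v=0 clk=1 x=0 u=1 z=1 q=0 r=1 y=1
t6.Δ6 p=1 v=0 clk=1 x=0 u=1 z=0 q=0 r=1 y=1
t7.Δ0 p=1 v=0 clk=1 x=0 u=1 z=0 q=0 r=1 y=1
t7.Δ1 p=1 v=0 clk=0 x=0 u=1 z=0 q=0 r=1 y=1
t8.Δ0 p=1 v=0 clk=0 x=0 u=1 z=0 q=0 r=1 y=1
t8.Δ1 p=1 v=0 clk=1 x=0 u=1 z=0 q=0 r=1 y=1
t8.Δ2 p=1 v=0 clk=1 x=1 u=1 z=0 q=0 r=1 y=1
t8.Δ3 p=1 v=1 clk=1 x=1 u=1 z=0 q=0 r=1 y=1
t8.Δ4 p=0 v=1 clk=1 x=1 u=1 z=0 q=0 r=1 y=1
t9.Δ0 p=0 v=1 clk=1 x=1 u=1 z=0 q=0 r=1 y=1
t9.Δ1 p=0 v=1 clk=0 x=1 u=1 z=0 q=0 r=1 y=1
t10.Δ0 p=0 v=1 clk=0 x=1 u=1 z=0 q=0 r=1 y=1
t10.Δ1 p=0 v=1 clk=1 x=1 u=1 z=0 q=0 r=1 y=1
t10.Δ2 p=0 v=1 clk=1 x=0 u=1 z=0 q=0 r=1 y=1
t10.Δ3 p=0 v=0 clk=1 x=0 u=1 z=0 q=0 r=1 y=0
t10.Δ4 p=1 v=0 clk=1 x=0 u=1 z=1 q=0 r=1 y=0
t10.Δ5 p=1 v=0 clk=1 x=0 u=1 z=1 q=0 r=1 y=1
t10.Δ6 p=1 v=0 clk=1 x=0 u=1 z=0 q=0 r=1 y=1
t11.Δ0 p=1 v=0 clk=1 x=0 u=1 z=0 q=0 r=1 y=1
t11.Δ1 p=1 v=0 clk=0 x=0 u=1 z=0 q=0 r=1 y=1
t12.Δ0 p=1 v=0 clk=0 x=0 u=1 z=0 q=0 r=1 y=1
t12.Δ1 p=1 v=0 clk=1 x=0 u=1 z=0 q=0 r=1 y=1
t12.Δ2 p=1 v=0 clk=1 x=1 u=1 z=0 q=0 r=1 y=1
t12.Δ3 p=1 v=1 clk=1 x=1 u=1 z=0 q=0 r=1 y=1
t12.Δ4 p=0 v=1 clk=1 x=1 u=1 z=0 q=0 r=1 y=1
t13.Δ0 p=0 v=1 clk=1 x=1 u=1 z=0 q=0 r=1 y=1
t13.Δ1 p=0 v=1 clk=0 x=1 u=1 z=0 q=0 r=1 y=1
t14.Δ0 p=0 v=1 clk=0 x=1 u=1 z=0 q=0 r=1 y=1
t14.Δ1 p=0 v=1 clk=1 x=1 u=1 z=0 q=0 r=1 y=1
t14.Δ2 p=0 v=1 clk=1 x=0 u=1 z=0 q=0 r=1 y=1
t14.Δ3 p=0 v=0 clk=1 x=0 u=1 z=0 q=0 r=1 y=0
t14.Δ4 p=1 v=0 clk=1 x=0 u=1 z=1 q=0 r=1 y=0
t14.Δ5 p=1 v=0 clk=1 x=0 u=1 z=1 q=0 r=1 y=1
t14.Δ6 p=1 v=0 clk=1 x=0 u=1 z=0 q=0 r=1 y=1
t15.Δ0 p=1 v=0 clk=1 x=0 u=1 z=0 q=0 r=1 y=1
t15.Δ1 p=1 v=0 clk=0 x=0 u=1 z=0 q=0 r=1 y=1
t16.Δ0 p=1 v=0 clk=0 x=0 u=1 z=0 q=0 r=1 y=1
t16.Δ1 p=1 v=0 clk=1 x=0 u=1 z=0 q=0 r=1 y=1
t16.Δ2 p=1 v=0 clk=1 x=1 u=1 z=0 q=0 r=1 y=1
t16.Δ3 p=1 v=1 clk=1 x=1 u=1 z=0 q=0 r=1 y=1
t16.Δ4 p=0 v=1 clk=1 x=1 u=1 z=0 q=0 r=1 y=1
t17.Δ0 p=0 v=1 clk=1 x=1 u=1 z=0 q=0 r=1 y=1
t17.Δ1 p=0 v=1 clk=0 x=1 u=1 z=0 q=0 r=1 y=1
t18.Δ0 p=0 v=1 clk=0 x=1 u=1 z=0 q=0 r=1 y=1
t18.Δ1 p=0 v=1 clk=1 x=1 u=1 z=0 q=0 r=1 y=1
t18.Δ2 p=0 v=1 clk=1 x=0 u=1 z=0 q=0 r=1 y=1
t18.Δ3 p=0 v=0 clk=1 x=0 u=1 z=0 q=0 r=1 y=0
t18.Δ4 p=1 v=0 clk=1 x=0 u=1 z=1 q=0 r=1 y=0
t18.Δ5 p=1 v=0 clk=1 x=0 u=1 z=1 q=0 r=1 y=1
t18.Δ6 p=1 v=0 clk=1 x=0 u=1 z=0 q=0 r=1 y=1

no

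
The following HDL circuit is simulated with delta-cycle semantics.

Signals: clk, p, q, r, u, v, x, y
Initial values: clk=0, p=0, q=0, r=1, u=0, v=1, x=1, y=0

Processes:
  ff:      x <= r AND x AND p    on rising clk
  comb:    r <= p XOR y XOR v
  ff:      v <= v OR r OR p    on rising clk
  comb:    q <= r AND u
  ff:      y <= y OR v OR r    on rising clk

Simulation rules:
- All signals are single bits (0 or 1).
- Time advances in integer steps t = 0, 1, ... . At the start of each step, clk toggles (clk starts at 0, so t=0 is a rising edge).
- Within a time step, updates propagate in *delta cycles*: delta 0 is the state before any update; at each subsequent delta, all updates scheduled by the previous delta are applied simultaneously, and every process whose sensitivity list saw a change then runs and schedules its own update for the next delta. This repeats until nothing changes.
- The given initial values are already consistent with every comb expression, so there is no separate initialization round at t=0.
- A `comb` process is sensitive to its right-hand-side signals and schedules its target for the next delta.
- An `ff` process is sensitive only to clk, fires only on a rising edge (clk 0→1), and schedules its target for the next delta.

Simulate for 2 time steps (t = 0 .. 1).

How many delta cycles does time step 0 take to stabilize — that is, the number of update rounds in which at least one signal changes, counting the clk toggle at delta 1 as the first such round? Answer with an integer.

3

[bits: q,clk,x,u,v,p,r,y]
t=0: Δ0=00101010 Δ1=01101010 Δ2=01001011 Δ3=01001001 | 3Δ
t=1: Δ0=01001001 Δ1=00001001 | 1Δ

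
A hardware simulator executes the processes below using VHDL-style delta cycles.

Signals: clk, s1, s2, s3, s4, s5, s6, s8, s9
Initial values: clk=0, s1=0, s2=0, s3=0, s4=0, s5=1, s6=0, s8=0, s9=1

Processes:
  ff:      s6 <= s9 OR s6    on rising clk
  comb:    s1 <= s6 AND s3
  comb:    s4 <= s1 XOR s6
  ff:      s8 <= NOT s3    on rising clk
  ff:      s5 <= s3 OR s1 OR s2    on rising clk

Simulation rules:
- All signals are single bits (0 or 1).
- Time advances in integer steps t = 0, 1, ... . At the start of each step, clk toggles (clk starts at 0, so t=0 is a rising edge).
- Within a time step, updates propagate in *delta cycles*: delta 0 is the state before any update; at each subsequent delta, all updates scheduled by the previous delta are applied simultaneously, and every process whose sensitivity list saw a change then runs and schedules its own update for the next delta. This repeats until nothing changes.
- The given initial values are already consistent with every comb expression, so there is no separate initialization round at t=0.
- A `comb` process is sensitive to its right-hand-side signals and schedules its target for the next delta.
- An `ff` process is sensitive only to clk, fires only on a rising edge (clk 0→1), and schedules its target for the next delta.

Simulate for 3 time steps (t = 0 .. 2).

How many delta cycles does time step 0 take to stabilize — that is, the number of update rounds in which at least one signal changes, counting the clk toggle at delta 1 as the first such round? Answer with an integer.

[bits: s9,s3,s8,clk,s4,s6,s5,s1,s2]
t=0: Δ0=100000100 Δ1=100100100 Δ2=101101000 Δ3=101111000 | 3Δ
t=1: Δ0=101111000 Δ1=101011000 | 1Δ
t=2: Δ0=101011000 Δ1=101111000 | 1Δ

3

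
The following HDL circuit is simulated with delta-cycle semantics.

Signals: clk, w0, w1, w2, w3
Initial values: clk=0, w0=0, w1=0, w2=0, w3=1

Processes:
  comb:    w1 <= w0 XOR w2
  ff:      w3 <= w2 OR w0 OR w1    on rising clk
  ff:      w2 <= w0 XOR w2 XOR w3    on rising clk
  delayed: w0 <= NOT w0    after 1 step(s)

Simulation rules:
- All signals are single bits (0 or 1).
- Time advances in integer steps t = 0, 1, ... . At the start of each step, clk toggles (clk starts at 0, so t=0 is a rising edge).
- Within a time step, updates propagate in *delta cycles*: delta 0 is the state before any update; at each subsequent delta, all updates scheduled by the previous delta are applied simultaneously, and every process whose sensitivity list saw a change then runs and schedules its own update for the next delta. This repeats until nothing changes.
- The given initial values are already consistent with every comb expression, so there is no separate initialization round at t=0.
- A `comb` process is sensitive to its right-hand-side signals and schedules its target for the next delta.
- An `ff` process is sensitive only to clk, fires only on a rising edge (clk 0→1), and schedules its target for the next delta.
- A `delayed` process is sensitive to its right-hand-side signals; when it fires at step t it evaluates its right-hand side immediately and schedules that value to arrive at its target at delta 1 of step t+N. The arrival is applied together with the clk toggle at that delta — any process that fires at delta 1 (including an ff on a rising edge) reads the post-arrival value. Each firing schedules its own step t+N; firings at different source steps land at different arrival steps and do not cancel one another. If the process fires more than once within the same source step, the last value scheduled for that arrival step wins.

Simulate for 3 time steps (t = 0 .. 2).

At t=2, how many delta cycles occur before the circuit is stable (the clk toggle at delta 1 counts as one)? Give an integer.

[bits: w0,w2,w3,w1,clk]
t=0: Δ0=00100 Δ1=00101 Δ2=01001 Δ3=01011 | 3Δ
t=1: Δ0=01011 Δ1=01010 | 1Δ
t=2: Δ0=01010 Δ1=01011 Δ2=01111 | 2Δ

2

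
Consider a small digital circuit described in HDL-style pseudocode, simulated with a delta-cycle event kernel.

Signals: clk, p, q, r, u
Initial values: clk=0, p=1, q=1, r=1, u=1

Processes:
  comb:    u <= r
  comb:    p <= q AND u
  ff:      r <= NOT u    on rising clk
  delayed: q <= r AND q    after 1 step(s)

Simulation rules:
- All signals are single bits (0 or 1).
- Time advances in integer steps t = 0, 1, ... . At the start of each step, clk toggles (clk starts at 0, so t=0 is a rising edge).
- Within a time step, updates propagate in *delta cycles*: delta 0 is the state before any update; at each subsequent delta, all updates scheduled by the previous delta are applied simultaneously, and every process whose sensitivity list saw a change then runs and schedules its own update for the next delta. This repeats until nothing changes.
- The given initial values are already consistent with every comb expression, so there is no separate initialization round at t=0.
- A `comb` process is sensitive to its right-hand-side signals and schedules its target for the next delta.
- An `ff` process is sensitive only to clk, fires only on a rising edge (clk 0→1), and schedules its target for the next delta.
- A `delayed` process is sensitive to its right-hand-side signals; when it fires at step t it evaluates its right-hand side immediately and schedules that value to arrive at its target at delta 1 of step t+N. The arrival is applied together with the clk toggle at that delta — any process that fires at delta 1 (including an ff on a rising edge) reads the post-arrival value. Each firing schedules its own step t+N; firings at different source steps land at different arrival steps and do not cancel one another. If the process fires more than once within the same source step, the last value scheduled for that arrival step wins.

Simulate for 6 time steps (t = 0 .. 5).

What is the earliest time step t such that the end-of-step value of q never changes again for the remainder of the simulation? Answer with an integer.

[bits: p,q,u,clk,r]
t=0: Δ0=11101 Δ1=11111 Δ2=11110 Δ3=11010 Δ4=01010 | 4Δ
t=1: Δ0=01010 Δ1=00000 | 1Δ
t=2: Δ0=00000 Δ1=00010 Δ2=00011 Δ3=00111 | 3Δ
t=3: Δ0=00111 Δ1=00101 | 1Δ
t=4: Δ0=00101 Δ1=00111 Δ2=00110 Δ3=00010 | 3Δ
t=5: Δ0=00010 Δ1=00000 | 1Δ

1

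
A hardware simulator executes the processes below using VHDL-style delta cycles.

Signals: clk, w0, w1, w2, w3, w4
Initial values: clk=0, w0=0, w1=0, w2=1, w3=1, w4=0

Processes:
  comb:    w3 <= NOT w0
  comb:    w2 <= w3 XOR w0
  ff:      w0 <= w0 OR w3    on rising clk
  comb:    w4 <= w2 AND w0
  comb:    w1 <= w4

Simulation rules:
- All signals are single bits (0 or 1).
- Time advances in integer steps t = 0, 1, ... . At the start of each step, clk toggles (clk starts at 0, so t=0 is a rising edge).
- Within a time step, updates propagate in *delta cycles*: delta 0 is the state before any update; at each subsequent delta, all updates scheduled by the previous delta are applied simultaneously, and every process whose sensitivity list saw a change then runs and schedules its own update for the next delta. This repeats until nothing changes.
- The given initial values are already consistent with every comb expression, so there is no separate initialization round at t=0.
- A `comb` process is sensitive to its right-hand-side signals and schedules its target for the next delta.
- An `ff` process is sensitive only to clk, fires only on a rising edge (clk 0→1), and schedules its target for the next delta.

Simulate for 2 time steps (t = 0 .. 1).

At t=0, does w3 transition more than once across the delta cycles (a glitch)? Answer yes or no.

no

[bits: clk,w4,w2,w0,w1,w3]
t=0: Δ0=001001 Δ1=101001 Δ2=101101 Δ3=110100 Δ4=101110 Δ5=111100 Δ6=111110 | 6Δ
t=1: Δ0=111110 Δ1=011110 | 1Δ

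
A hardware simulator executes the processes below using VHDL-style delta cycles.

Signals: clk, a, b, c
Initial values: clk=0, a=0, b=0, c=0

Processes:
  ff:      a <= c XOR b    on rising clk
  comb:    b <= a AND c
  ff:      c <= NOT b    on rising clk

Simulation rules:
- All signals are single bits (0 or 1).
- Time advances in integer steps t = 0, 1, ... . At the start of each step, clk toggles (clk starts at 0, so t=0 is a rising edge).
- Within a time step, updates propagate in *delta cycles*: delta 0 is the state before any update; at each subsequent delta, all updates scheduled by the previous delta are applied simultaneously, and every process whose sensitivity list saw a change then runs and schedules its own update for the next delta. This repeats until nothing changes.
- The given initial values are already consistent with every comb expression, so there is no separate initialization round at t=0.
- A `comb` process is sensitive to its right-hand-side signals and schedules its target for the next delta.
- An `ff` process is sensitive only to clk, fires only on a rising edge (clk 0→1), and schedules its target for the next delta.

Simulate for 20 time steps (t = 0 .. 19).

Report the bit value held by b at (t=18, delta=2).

0

[bits: a,clk,c,b]
t=0: Δ0=0000 Δ1=0100 Δ2=0110 | 2Δ
t=1: Δ0=0110 Δ1=0010 | 1Δ
t=2: Δ0=0010 Δ1=0110 Δ2=1110 Δ3=1111 | 3Δ
t=3: Δ0=1111 Δ1=1011 | 1Δ
t=4: Δ0=1011 Δ1=1111 Δ2=0101 Δ3=0100 | 3Δ
t=5: Δ0=0100 Δ1=0000 | 1Δ
t=6: Δ0=0000 Δ1=0100 Δ2=0110 | 2Δ
t=7: Δ0=0110 Δ1=0010 | 1Δ
t=8: Δ0=0010 Δ1=0110 Δ2=1110 Δ3=1111 | 3Δ
t=9: Δ0=1111 Δ1=1011 | 1Δ
t=10: Δ0=1011 Δ1=1111 Δ2=0101 Δ3=0100 | 3Δ
t=11: Δ0=0100 Δ1=0000 | 1Δ
t=12: Δ0=0000 Δ1=0100 Δ2=0110 | 2Δ
t=13: Δ0=0110 Δ1=0010 | 1Δ
t=14: Δ0=0010 Δ1=0110 Δ2=1110 Δ3=1111 | 3Δ
t=15: Δ0=1111 Δ1=1011 | 1Δ
t=16: Δ0=1011 Δ1=1111 Δ2=0101 Δ3=0100 | 3Δ
t=17: Δ0=0100 Δ1=0000 | 1Δ
t=18: Δ0=0000 Δ1=0100 Δ2=0110 | 2Δ
t=19: Δ0=0110 Δ1=0010 | 1Δ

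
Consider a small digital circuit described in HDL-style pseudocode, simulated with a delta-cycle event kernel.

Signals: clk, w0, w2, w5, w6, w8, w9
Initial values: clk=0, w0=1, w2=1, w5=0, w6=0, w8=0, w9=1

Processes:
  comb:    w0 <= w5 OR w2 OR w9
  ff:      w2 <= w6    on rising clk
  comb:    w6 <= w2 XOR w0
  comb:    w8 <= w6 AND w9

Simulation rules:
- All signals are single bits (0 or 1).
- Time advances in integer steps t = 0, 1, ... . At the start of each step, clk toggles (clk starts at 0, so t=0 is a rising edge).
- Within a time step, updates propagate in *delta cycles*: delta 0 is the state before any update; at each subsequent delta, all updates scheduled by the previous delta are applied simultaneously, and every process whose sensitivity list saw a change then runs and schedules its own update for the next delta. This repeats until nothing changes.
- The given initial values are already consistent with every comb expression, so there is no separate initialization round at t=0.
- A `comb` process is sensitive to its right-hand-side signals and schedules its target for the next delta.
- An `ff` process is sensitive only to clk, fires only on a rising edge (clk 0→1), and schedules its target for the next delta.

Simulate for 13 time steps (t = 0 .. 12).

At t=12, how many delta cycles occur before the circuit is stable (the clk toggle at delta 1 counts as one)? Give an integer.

t0.Δ0 w5=0 w6=0 clk=0 w2=1 w0=1 w8=0 w9=1
t0.Δ1 w5=0 w6=0 clk=1 w2=1 w0=1 w8=0 w9=1
t0.Δ2 w5=0 w6=0 clk=1 w2=0 w0=1 w8=0 w9=1
t0.Δ3 w5=0 w6=1 clk=1 w2=0 w0=1 w8=0 w9=1
t0.Δ4 w5=0 w6=1 clk=1 w2=0 w0=1 w8=1 w9=1
t1.Δ0 w5=0 w6=1 clk=1 w2=0 w0=1 w8=1 w9=1
t1.Δ1 w5=0 w6=1 clk=0 w2=0 w0=1 w8=1 w9=1
t2.Δ0 w5=0 w6=1 clk=0 w2=0 w0=1 w8=1 w9=1
t2.Δ1 w5=0 w6=1 clk=1 w2=0 w0=1 w8=1 w9=1
t2.Δ2 w5=0 w6=1 clk=1 w2=1 w0=1 w8=1 w9=1
t2.Δ3 w5=0 w6=0 clk=1 w2=1 w0=1 w8=1 w9=1
t2.Δ4 w5=0 w6=0 clk=1 w2=1 w0=1 w8=0 w9=1
t3.Δ0 w5=0 w6=0 clk=1 w2=1 w0=1 w8=0 w9=1
t3.Δ1 w5=0 w6=0 clk=0 w2=1 w0=1 w8=0 w9=1
t4.Δ0 w5=0 w6=0 clk=0 w2=1 w0=1 w8=0 w9=1
t4.Δ1 w5=0 w6=0 clk=1 w2=1 w0=1 w8=0 w9=1
t4.Δ2 w5=0 w6=0 clk=1 w2=0 w0=1 w8=0 w9=1
t4.Δ3 w5=0 w6=1 clk=1 w2=0 w0=1 w8=0 w9=1
t4.Δ4 w5=0 w6=1 clk=1 w2=0 w0=1 w8=1 w9=1
t5.Δ0 w5=0 w6=1 clk=1 w2=0 w0=1 w8=1 w9=1
t5.Δ1 w5=0 w6=1 clk=0 w2=0 w0=1 w8=1 w9=1
t6.Δ0 w5=0 w6=1 clk=0 w2=0 w0=1 w8=1 w9=1
t6.Δ1 w5=0 w6=1 clk=1 w2=0 w0=1 w8=1 w9=1
t6.Δ2 w5=0 w6=1 clk=1 w2=1 w0=1 w8=1 w9=1
t6.Δ3 w5=0 w6=0 clk=1 w2=1 w0=1 w8=1 w9=1
t6.Δ4 w5=0 w6=0 clk=1 w2=1 w0=1 w8=0 w9=1
t7.Δ0 w5=0 w6=0 clk=1 w2=1 w0=1 w8=0 w9=1
t7.Δ1 w5=0 w6=0 clk=0 w2=1 w0=1 w8=0 w9=1
t8.Δ0 w5=0 w6=0 clk=0 w2=1 w0=1 w8=0 w9=1
t8.Δ1 w5=0 w6=0 clk=1 w2=1 w0=1 w8=0 w9=1
t8.Δ2 w5=0 w6=0 clk=1 w2=0 w0=1 w8=0 w9=1
t8.Δ3 w5=0 w6=1 clk=1 w2=0 w0=1 w8=0 w9=1
t8.Δ4 w5=0 w6=1 clk=1 w2=0 w0=1 w8=1 w9=1
t9.Δ0 w5=0 w6=1 clk=1 w2=0 w0=1 w8=1 w9=1
t9.Δ1 w5=0 w6=1 clk=0 w2=0 w0=1 w8=1 w9=1
t10.Δ0 w5=0 w6=1 clk=0 w2=0 w0=1 w8=1 w9=1
t10.Δ1 w5=0 w6=1 clk=1 w2=0 w0=1 w8=1 w9=1
t10.Δ2 w5=0 w6=1 clk=1 w2=1 w0=1 w8=1 w9=1
t10.Δ3 w5=0 w6=0 clk=1 w2=1 w0=1 w8=1 w9=1
t10.Δ4 w5=0 w6=0 clk=1 w2=1 w0=1 w8=0 w9=1
t11.Δ0 w5=0 w6=0 clk=1 w2=1 w0=1 w8=0 w9=1
t11.Δ1 w5=0 w6=0 clk=0 w2=1 w0=1 w8=0 w9=1
t12.Δ0 w5=0 w6=0 clk=0 w2=1 w0=1 w8=0 w9=1
t12.Δ1 w5=0 w6=0 clk=1 w2=1 w0=1 w8=0 w9=1
t12.Δ2 w5=0 w6=0 clk=1 w2=0 w0=1 w8=0 w9=1
t12.Δ3 w5=0 w6=1 clk=1 w2=0 w0=1 w8=0 w9=1
t12.Δ4 w5=0 w6=1 clk=1 w2=0 w0=1 w8=1 w9=1

4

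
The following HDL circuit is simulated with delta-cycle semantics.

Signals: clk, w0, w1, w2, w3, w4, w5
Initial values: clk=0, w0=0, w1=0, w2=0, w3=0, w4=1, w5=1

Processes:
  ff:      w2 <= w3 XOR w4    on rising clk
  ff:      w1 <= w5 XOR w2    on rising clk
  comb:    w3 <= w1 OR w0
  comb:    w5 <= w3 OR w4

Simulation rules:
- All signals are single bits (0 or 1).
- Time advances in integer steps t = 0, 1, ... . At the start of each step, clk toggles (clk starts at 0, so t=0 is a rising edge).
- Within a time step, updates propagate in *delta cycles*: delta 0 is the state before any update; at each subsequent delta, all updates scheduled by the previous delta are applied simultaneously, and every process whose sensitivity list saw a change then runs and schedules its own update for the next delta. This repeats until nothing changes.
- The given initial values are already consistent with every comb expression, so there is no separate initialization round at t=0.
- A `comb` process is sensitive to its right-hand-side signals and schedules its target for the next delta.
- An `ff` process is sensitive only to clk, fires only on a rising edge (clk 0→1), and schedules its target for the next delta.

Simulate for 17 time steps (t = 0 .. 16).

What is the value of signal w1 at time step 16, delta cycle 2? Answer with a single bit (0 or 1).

t=0 Δ0: w5=1 w0=0 w1=0 w2=0 clk=0 w3=0 w4=1
  Δ1: clk:0→1
  Δ2: w1:0→1, w2:0→1
  Δ3: w3:0→1
  (3Δ to stable)
t=1 Δ0: w5=1 w0=0 w1=1 w2=1 clk=1 w3=1 w4=1
  Δ1: clk:1→0
  (1Δ to stable)
t=2 Δ0: w5=1 w0=0 w1=1 w2=1 clk=0 w3=1 w4=1
  Δ1: clk:0→1
  Δ2: w1:1→0, w2:1→0
  Δ3: w3:1→0
  (3Δ to stable)
t=3 Δ0: w5=1 w0=0 w1=0 w2=0 clk=1 w3=0 w4=1
  Δ1: clk:1→0
  (1Δ to stable)
t=4 Δ0: w5=1 w0=0 w1=0 w2=0 clk=0 w3=0 w4=1
  Δ1: clk:0→1
  Δ2: w1:0→1, w2:0→1
  Δ3: w3:0→1
  (3Δ to stable)
t=5 Δ0: w5=1 w0=0 w1=1 w2=1 clk=1 w3=1 w4=1
  Δ1: clk:1→0
  (1Δ to stable)
t=6 Δ0: w5=1 w0=0 w1=1 w2=1 clk=0 w3=1 w4=1
  Δ1: clk:0→1
  Δ2: w1:1→0, w2:1→0
  Δ3: w3:1→0
  (3Δ to stable)
t=7 Δ0: w5=1 w0=0 w1=0 w2=0 clk=1 w3=0 w4=1
  Δ1: clk:1→0
  (1Δ to stable)
t=8 Δ0: w5=1 w0=0 w1=0 w2=0 clk=0 w3=0 w4=1
  Δ1: clk:0→1
  Δ2: w1:0→1, w2:0→1
  Δ3: w3:0→1
  (3Δ to stable)
t=9 Δ0: w5=1 w0=0 w1=1 w2=1 clk=1 w3=1 w4=1
  Δ1: clk:1→0
  (1Δ to stable)
t=10 Δ0: w5=1 w0=0 w1=1 w2=1 clk=0 w3=1 w4=1
  Δ1: clk:0→1
  Δ2: w1:1→0, w2:1→0
  Δ3: w3:1→0
  (3Δ to stable)
t=11 Δ0: w5=1 w0=0 w1=0 w2=0 clk=1 w3=0 w4=1
  Δ1: clk:1→0
  (1Δ to stable)
t=12 Δ0: w5=1 w0=0 w1=0 w2=0 clk=0 w3=0 w4=1
  Δ1: clk:0→1
  Δ2: w1:0→1, w2:0→1
  Δ3: w3:0→1
  (3Δ to stable)
t=13 Δ0: w5=1 w0=0 w1=1 w2=1 clk=1 w3=1 w4=1
  Δ1: clk:1→0
  (1Δ to stable)
t=14 Δ0: w5=1 w0=0 w1=1 w2=1 clk=0 w3=1 w4=1
  Δ1: clk:0→1
  Δ2: w1:1→0, w2:1→0
  Δ3: w3:1→0
  (3Δ to stable)
t=15 Δ0: w5=1 w0=0 w1=0 w2=0 clk=1 w3=0 w4=1
  Δ1: clk:1→0
  (1Δ to stable)
t=16 Δ0: w5=1 w0=0 w1=0 w2=0 clk=0 w3=0 w4=1
  Δ1: clk:0→1
  Δ2: w1:0→1, w2:0→1
  Δ3: w3:0→1
  (3Δ to stable)

1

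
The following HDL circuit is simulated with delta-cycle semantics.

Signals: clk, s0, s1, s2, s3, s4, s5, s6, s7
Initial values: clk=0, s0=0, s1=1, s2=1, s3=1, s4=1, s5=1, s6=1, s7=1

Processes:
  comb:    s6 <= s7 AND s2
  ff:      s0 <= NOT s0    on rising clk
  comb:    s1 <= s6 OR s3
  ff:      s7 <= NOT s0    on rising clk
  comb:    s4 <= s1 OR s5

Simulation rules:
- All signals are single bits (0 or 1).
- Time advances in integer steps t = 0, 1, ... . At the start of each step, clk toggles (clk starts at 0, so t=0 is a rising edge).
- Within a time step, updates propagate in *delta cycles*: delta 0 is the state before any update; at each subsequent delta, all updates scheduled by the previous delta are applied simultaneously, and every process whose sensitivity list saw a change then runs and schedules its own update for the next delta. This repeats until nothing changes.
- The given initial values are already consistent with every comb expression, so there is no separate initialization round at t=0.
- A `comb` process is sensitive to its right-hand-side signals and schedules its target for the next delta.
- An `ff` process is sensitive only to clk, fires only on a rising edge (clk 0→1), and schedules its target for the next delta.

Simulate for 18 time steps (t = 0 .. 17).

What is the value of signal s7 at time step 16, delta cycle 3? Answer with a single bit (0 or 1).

1

t0.Δ0 s1=1 s0=0 s6=1 s3=1 s2=1 clk=0 s7=1 s4=1 s5=1
t0.Δ1 s1=1 s0=0 s6=1 s3=1 s2=1 clk=1 s7=1 s4=1 s5=1
t0.Δ2 s1=1 s0=1 s6=1 s3=1 s2=1 clk=1 s7=1 s4=1 s5=1
t1.Δ0 s1=1 s0=1 s6=1 s3=1 s2=1 clk=1 s7=1 s4=1 s5=1
t1.Δ1 s1=1 s0=1 s6=1 s3=1 s2=1 clk=0 s7=1 s4=1 s5=1
t2.Δ0 s1=1 s0=1 s6=1 s3=1 s2=1 clk=0 s7=1 s4=1 s5=1
t2.Δ1 s1=1 s0=1 s6=1 s3=1 s2=1 clk=1 s7=1 s4=1 s5=1
t2.Δ2 s1=1 s0=0 s6=1 s3=1 s2=1 clk=1 s7=0 s4=1 s5=1
t2.Δ3 s1=1 s0=0 s6=0 s3=1 s2=1 clk=1 s7=0 s4=1 s5=1
t3.Δ0 s1=1 s0=0 s6=0 s3=1 s2=1 clk=1 s7=0 s4=1 s5=1
t3.Δ1 s1=1 s0=0 s6=0 s3=1 s2=1 clk=0 s7=0 s4=1 s5=1
t4.Δ0 s1=1 s0=0 s6=0 s3=1 s2=1 clk=0 s7=0 s4=1 s5=1
t4.Δ1 s1=1 s0=0 s6=0 s3=1 s2=1 clk=1 s7=0 s4=1 s5=1
t4.Δ2 s1=1 s0=1 s6=0 s3=1 s2=1 clk=1 s7=1 s4=1 s5=1
t4.Δ3 s1=1 s0=1 s6=1 s3=1 s2=1 clk=1 s7=1 s4=1 s5=1
t5.Δ0 s1=1 s0=1 s6=1 s3=1 s2=1 clk=1 s7=1 s4=1 s5=1
t5.Δ1 s1=1 s0=1 s6=1 s3=1 s2=1 clk=0 s7=1 s4=1 s5=1
t6.Δ0 s1=1 s0=1 s6=1 s3=1 s2=1 clk=0 s7=1 s4=1 s5=1
t6.Δ1 s1=1 s0=1 s6=1 s3=1 s2=1 clk=1 s7=1 s4=1 s5=1
t6.Δ2 s1=1 s0=0 s6=1 s3=1 s2=1 clk=1 s7=0 s4=1 s5=1
t6.Δ3 s1=1 s0=0 s6=0 s3=1 s2=1 clk=1 s7=0 s4=1 s5=1
t7.Δ0 s1=1 s0=0 s6=0 s3=1 s2=1 clk=1 s7=0 s4=1 s5=1
t7.Δ1 s1=1 s0=0 s6=0 s3=1 s2=1 clk=0 s7=0 s4=1 s5=1
t8.Δ0 s1=1 s0=0 s6=0 s3=1 s2=1 clk=0 s7=0 s4=1 s5=1
t8.Δ1 s1=1 s0=0 s6=0 s3=1 s2=1 clk=1 s7=0 s4=1 s5=1
t8.Δ2 s1=1 s0=1 s6=0 s3=1 s2=1 clk=1 s7=1 s4=1 s5=1
t8.Δ3 s1=1 s0=1 s6=1 s3=1 s2=1 clk=1 s7=1 s4=1 s5=1
t9.Δ0 s1=1 s0=1 s6=1 s3=1 s2=1 clk=1 s7=1 s4=1 s5=1
t9.Δ1 s1=1 s0=1 s6=1 s3=1 s2=1 clk=0 s7=1 s4=1 s5=1
t10.Δ0 s1=1 s0=1 s6=1 s3=1 s2=1 clk=0 s7=1 s4=1 s5=1
t10.Δ1 s1=1 s0=1 s6=1 s3=1 s2=1 clk=1 s7=1 s4=1 s5=1
t10.Δ2 s1=1 s0=0 s6=1 s3=1 s2=1 clk=1 s7=0 s4=1 s5=1
t10.Δ3 s1=1 s0=0 s6=0 s3=1 s2=1 clk=1 s7=0 s4=1 s5=1
t11.Δ0 s1=1 s0=0 s6=0 s3=1 s2=1 clk=1 s7=0 s4=1 s5=1
t11.Δ1 s1=1 s0=0 s6=0 s3=1 s2=1 clk=0 s7=0 s4=1 s5=1
t12.Δ0 s1=1 s0=0 s6=0 s3=1 s2=1 clk=0 s7=0 s4=1 s5=1
t12.Δ1 s1=1 s0=0 s6=0 s3=1 s2=1 clk=1 s7=0 s4=1 s5=1
t12.Δ2 s1=1 s0=1 s6=0 s3=1 s2=1 clk=1 s7=1 s4=1 s5=1
t12.Δ3 s1=1 s0=1 s6=1 s3=1 s2=1 clk=1 s7=1 s4=1 s5=1
t13.Δ0 s1=1 s0=1 s6=1 s3=1 s2=1 clk=1 s7=1 s4=1 s5=1
t13.Δ1 s1=1 s0=1 s6=1 s3=1 s2=1 clk=0 s7=1 s4=1 s5=1
t14.Δ0 s1=1 s0=1 s6=1 s3=1 s2=1 clk=0 s7=1 s4=1 s5=1
t14.Δ1 s1=1 s0=1 s6=1 s3=1 s2=1 clk=1 s7=1 s4=1 s5=1
t14.Δ2 s1=1 s0=0 s6=1 s3=1 s2=1 clk=1 s7=0 s4=1 s5=1
t14.Δ3 s1=1 s0=0 s6=0 s3=1 s2=1 clk=1 s7=0 s4=1 s5=1
t15.Δ0 s1=1 s0=0 s6=0 s3=1 s2=1 clk=1 s7=0 s4=1 s5=1
t15.Δ1 s1=1 s0=0 s6=0 s3=1 s2=1 clk=0 s7=0 s4=1 s5=1
t16.Δ0 s1=1 s0=0 s6=0 s3=1 s2=1 clk=0 s7=0 s4=1 s5=1
t16.Δ1 s1=1 s0=0 s6=0 s3=1 s2=1 clk=1 s7=0 s4=1 s5=1
t16.Δ2 s1=1 s0=1 s6=0 s3=1 s2=1 clk=1 s7=1 s4=1 s5=1
t16.Δ3 s1=1 s0=1 s6=1 s3=1 s2=1 clk=1 s7=1 s4=1 s5=1
t17.Δ0 s1=1 s0=1 s6=1 s3=1 s2=1 clk=1 s7=1 s4=1 s5=1
t17.Δ1 s1=1 s0=1 s6=1 s3=1 s2=1 clk=0 s7=1 s4=1 s5=1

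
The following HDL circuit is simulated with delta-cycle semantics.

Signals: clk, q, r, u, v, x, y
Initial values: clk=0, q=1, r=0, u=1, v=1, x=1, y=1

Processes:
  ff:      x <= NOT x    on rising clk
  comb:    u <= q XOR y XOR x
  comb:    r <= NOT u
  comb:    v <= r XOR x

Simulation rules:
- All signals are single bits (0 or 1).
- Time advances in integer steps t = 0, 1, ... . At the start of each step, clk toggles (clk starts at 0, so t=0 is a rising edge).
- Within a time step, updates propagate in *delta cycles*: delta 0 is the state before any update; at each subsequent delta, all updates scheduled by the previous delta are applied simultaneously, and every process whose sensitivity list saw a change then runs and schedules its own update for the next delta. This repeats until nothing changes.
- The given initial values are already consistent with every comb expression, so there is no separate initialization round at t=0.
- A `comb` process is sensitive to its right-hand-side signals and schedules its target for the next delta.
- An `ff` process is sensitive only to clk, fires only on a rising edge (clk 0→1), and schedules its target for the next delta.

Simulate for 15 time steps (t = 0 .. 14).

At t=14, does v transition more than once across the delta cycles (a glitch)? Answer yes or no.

t0.Δ0 r=0 y=1 v=1 u=1 clk=0 q=1 x=1
t0.Δ1 r=0 y=1 v=1 u=1 clk=1 q=1 x=1
t0.Δ2 r=0 y=1 v=1 u=1 clk=1 q=1 x=0
t0.Δ3 r=0 y=1 v=0 u=0 clk=1 q=1 x=0
t0.Δ4 r=1 y=1 v=0 u=0 clk=1 q=1 x=0
t0.Δ5 r=1 y=1 v=1 u=0 clk=1 q=1 x=0
t1.Δ0 r=1 y=1 v=1 u=0 clk=1 q=1 x=0
t1.Δ1 r=1 y=1 v=1 u=0 clk=0 q=1 x=0
t2.Δ0 r=1 y=1 v=1 u=0 clk=0 q=1 x=0
t2.Δ1 r=1 y=1 v=1 u=0 clk=1 q=1 x=0
t2.Δ2 r=1 y=1 v=1 u=0 clk=1 q=1 x=1
t2.Δ3 r=1 y=1 v=0 u=1 clk=1 q=1 x=1
t2.Δ4 r=0 y=1 v=0 u=1 clk=1 q=1 x=1
t2.Δ5 r=0 y=1 v=1 u=1 clk=1 q=1 x=1
t3.Δ0 r=0 y=1 v=1 u=1 clk=1 q=1 x=1
t3.Δ1 r=0 y=1 v=1 u=1 clk=0 q=1 x=1
t4.Δ0 r=0 y=1 v=1 u=1 clk=0 q=1 x=1
t4.Δ1 r=0 y=1 v=1 u=1 clk=1 q=1 x=1
t4.Δ2 r=0 y=1 v=1 u=1 clk=1 q=1 x=0
t4.Δ3 r=0 y=1 v=0 u=0 clk=1 q=1 x=0
t4.Δ4 r=1 y=1 v=0 u=0 clk=1 q=1 x=0
t4.Δ5 r=1 y=1 v=1 u=0 clk=1 q=1 x=0
t5.Δ0 r=1 y=1 v=1 u=0 clk=1 q=1 x=0
t5.Δ1 r=1 y=1 v=1 u=0 clk=0 q=1 x=0
t6.Δ0 r=1 y=1 v=1 u=0 clk=0 q=1 x=0
t6.Δ1 r=1 y=1 v=1 u=0 clk=1 q=1 x=0
t6.Δ2 r=1 y=1 v=1 u=0 clk=1 q=1 x=1
t6.Δ3 r=1 y=1 v=0 u=1 clk=1 q=1 x=1
t6.Δ4 r=0 y=1 v=0 u=1 clk=1 q=1 x=1
t6.Δ5 r=0 y=1 v=1 u=1 clk=1 q=1 x=1
t7.Δ0 r=0 y=1 v=1 u=1 clk=1 q=1 x=1
t7.Δ1 r=0 y=1 v=1 u=1 clk=0 q=1 x=1
t8.Δ0 r=0 y=1 v=1 u=1 clk=0 q=1 x=1
t8.Δ1 r=0 y=1 v=1 u=1 clk=1 q=1 x=1
t8.Δ2 r=0 y=1 v=1 u=1 clk=1 q=1 x=0
t8.Δ3 r=0 y=1 v=0 u=0 clk=1 q=1 x=0
t8.Δ4 r=1 y=1 v=0 u=0 clk=1 q=1 x=0
t8.Δ5 r=1 y=1 v=1 u=0 clk=1 q=1 x=0
t9.Δ0 r=1 y=1 v=1 u=0 clk=1 q=1 x=0
t9.Δ1 r=1 y=1 v=1 u=0 clk=0 q=1 x=0
t10.Δ0 r=1 y=1 v=1 u=0 clk=0 q=1 x=0
t10.Δ1 r=1 y=1 v=1 u=0 clk=1 q=1 x=0
t10.Δ2 r=1 y=1 v=1 u=0 clk=1 q=1 x=1
t10.Δ3 r=1 y=1 v=0 u=1 clk=1 q=1 x=1
t10.Δ4 r=0 y=1 v=0 u=1 clk=1 q=1 x=1
t10.Δ5 r=0 y=1 v=1 u=1 clk=1 q=1 x=1
t11.Δ0 r=0 y=1 v=1 u=1 clk=1 q=1 x=1
t11.Δ1 r=0 y=1 v=1 u=1 clk=0 q=1 x=1
t12.Δ0 r=0 y=1 v=1 u=1 clk=0 q=1 x=1
t12.Δ1 r=0 y=1 v=1 u=1 clk=1 q=1 x=1
t12.Δ2 r=0 y=1 v=1 u=1 clk=1 q=1 x=0
t12.Δ3 r=0 y=1 v=0 u=0 clk=1 q=1 x=0
t12.Δ4 r=1 y=1 v=0 u=0 clk=1 q=1 x=0
t12.Δ5 r=1 y=1 v=1 u=0 clk=1 q=1 x=0
t13.Δ0 r=1 y=1 v=1 u=0 clk=1 q=1 x=0
t13.Δ1 r=1 y=1 v=1 u=0 clk=0 q=1 x=0
t14.Δ0 r=1 y=1 v=1 u=0 clk=0 q=1 x=0
t14.Δ1 r=1 y=1 v=1 u=0 clk=1 q=1 x=0
t14.Δ2 r=1 y=1 v=1 u=0 clk=1 q=1 x=1
t14.Δ3 r=1 y=1 v=0 u=1 clk=1 q=1 x=1
t14.Δ4 r=0 y=1 v=0 u=1 clk=1 q=1 x=1
t14.Δ5 r=0 y=1 v=1 u=1 clk=1 q=1 x=1

yes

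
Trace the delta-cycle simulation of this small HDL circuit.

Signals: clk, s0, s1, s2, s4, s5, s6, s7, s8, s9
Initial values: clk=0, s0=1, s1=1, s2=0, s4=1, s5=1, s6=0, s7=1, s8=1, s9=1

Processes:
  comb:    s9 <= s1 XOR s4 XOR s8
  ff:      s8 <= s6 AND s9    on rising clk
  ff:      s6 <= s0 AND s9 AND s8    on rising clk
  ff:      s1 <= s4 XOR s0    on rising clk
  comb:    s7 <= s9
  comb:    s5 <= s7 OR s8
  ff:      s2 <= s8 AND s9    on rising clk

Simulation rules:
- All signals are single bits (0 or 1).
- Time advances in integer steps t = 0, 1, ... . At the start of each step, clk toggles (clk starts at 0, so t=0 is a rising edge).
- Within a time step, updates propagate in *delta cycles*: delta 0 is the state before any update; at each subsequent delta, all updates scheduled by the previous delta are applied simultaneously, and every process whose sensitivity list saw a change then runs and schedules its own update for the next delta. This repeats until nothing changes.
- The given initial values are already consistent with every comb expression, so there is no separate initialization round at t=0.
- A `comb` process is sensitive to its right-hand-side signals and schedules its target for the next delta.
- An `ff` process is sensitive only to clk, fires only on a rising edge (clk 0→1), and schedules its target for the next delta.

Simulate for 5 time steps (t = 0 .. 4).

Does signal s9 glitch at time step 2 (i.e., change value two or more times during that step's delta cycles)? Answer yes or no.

no

t=0 Δ0: s5=1 clk=0 s4=1 s7=1 s1=1 s9=1 s8=1 s0=1 s2=0 s6=0
  Δ1: clk:0→1
  Δ2: s1:1→0, s8:1→0, s2:0→1, s6:0→1
  (2Δ to stable)
t=1 Δ0: s5=1 clk=1 s4=1 s7=1 s1=0 s9=1 s8=0 s0=1 s2=1 s6=1
  Δ1: clk:1→0
  (1Δ to stable)
t=2 Δ0: s5=1 clk=0 s4=1 s7=1 s1=0 s9=1 s8=0 s0=1 s2=1 s6=1
  Δ1: clk:0→1
  Δ2: s8:0→1, s2:1→0, s6:1→0
  Δ3: s9:1→0
  Δ4: s7:1→0
  (4Δ to stable)
t=3 Δ0: s5=1 clk=1 s4=1 s7=0 s1=0 s9=0 s8=1 s0=1 s2=0 s6=0
  Δ1: clk:1→0
  (1Δ to stable)
t=4 Δ0: s5=1 clk=0 s4=1 s7=0 s1=0 s9=0 s8=1 s0=1 s2=0 s6=0
  Δ1: clk:0→1
  Δ2: s8:1→0
  Δ3: s5:1→0, s9:0→1
  Δ4: s7:0→1
  Δ5: s5:0→1
  (5Δ to stable)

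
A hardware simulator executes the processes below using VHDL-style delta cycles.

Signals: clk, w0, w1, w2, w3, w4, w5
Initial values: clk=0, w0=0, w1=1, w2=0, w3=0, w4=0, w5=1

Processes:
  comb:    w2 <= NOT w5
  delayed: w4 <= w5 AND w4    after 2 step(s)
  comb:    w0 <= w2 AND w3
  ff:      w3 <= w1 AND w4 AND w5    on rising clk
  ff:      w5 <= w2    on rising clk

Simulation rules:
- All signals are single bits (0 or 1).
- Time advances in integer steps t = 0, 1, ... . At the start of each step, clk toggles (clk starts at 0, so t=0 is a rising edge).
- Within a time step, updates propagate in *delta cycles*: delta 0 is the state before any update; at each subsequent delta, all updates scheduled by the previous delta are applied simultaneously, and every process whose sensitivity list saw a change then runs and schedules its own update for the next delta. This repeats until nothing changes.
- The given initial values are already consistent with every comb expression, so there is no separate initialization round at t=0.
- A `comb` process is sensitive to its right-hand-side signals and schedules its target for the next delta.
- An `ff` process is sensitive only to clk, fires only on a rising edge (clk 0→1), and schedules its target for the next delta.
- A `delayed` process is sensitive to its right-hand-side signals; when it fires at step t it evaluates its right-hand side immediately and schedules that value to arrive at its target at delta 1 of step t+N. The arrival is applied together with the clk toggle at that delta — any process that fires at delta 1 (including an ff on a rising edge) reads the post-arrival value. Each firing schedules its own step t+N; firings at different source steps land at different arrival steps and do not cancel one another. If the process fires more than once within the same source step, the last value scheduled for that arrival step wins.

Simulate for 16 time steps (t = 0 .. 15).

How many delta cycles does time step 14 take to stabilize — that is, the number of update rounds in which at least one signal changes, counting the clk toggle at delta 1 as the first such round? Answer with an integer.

[bits: clk,w4,w1,w5,w3,w0,w2]
t=0: Δ0=0011000 Δ1=1011000 Δ2=1010000 Δ3=1010001 | 3Δ
t=1: Δ0=1010001 Δ1=0010001 | 1Δ
t=2: Δ0=0010001 Δ1=1010001 Δ2=1011001 Δ3=1011000 | 3Δ
t=3: Δ0=1011000 Δ1=0011000 | 1Δ
t=4: Δ0=0011000 Δ1=1011000 Δ2=1010000 Δ3=1010001 | 3Δ
t=5: Δ0=1010001 Δ1=0010001 | 1Δ
t=6: Δ0=0010001 Δ1=1010001 Δ2=1011001 Δ3=1011000 | 3Δ
t=7: Δ0=1011000 Δ1=0011000 | 1Δ
t=8: Δ0=0011000 Δ1=1011000 Δ2=1010000 Δ3=1010001 | 3Δ
t=9: Δ0=1010001 Δ1=0010001 | 1Δ
t=10: Δ0=0010001 Δ1=1010001 Δ2=1011001 Δ3=1011000 | 3Δ
t=11: Δ0=1011000 Δ1=0011000 | 1Δ
t=12: Δ0=0011000 Δ1=1011000 Δ2=1010000 Δ3=1010001 | 3Δ
t=13: Δ0=1010001 Δ1=0010001 | 1Δ
t=14: Δ0=0010001 Δ1=1010001 Δ2=1011001 Δ3=1011000 | 3Δ
t=15: Δ0=1011000 Δ1=0011000 | 1Δ

3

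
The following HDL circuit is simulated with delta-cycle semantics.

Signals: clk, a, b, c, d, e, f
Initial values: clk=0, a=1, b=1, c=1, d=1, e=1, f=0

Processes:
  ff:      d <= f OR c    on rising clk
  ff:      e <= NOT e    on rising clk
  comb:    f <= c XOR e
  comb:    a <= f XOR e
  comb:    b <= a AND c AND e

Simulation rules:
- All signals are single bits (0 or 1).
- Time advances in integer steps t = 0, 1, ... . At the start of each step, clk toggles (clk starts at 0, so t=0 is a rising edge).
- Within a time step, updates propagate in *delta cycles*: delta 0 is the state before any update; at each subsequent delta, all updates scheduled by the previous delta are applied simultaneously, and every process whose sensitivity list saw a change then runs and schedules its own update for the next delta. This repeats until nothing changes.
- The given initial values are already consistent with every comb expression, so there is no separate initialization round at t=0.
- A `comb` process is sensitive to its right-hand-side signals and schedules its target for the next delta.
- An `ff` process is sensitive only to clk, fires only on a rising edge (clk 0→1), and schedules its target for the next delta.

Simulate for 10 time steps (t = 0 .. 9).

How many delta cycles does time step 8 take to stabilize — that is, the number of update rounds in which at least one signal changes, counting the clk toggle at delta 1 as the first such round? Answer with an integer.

t=0 Δ0: d=1 f=0 c=1 clk=0 e=1 b=1 a=1
  Δ1: clk:0→1
  Δ2: e:1→0
  Δ3: f:0→1, b:1→0, a:1→0
  Δ4: a:0→1
  (4Δ to stable)
t=1 Δ0: d=1 f=1 c=1 clk=1 e=0 b=0 a=1
  Δ1: clk:1→0
  (1Δ to stable)
t=2 Δ0: d=1 f=1 c=1 clk=0 e=0 b=0 a=1
  Δ1: clk:0→1
  Δ2: e:0→1
  Δ3: f:1→0, b:0→1, a:1→0
  Δ4: b:1→0, a:0→1
  Δ5: b:0→1
  (5Δ to stable)
t=3 Δ0: d=1 f=0 c=1 clk=1 e=1 b=1 a=1
  Δ1: clk:1→0
  (1Δ to stable)
t=4 Δ0: d=1 f=0 c=1 clk=0 e=1 b=1 a=1
  Δ1: clk:0→1
  Δ2: e:1→0
  Δ3: f:0→1, b:1→0, a:1→0
  Δ4: a:0→1
  (4Δ to stable)
t=5 Δ0: d=1 f=1 c=1 clk=1 e=0 b=0 a=1
  Δ1: clk:1→0
  (1Δ to stable)
t=6 Δ0: d=1 f=1 c=1 clk=0 e=0 b=0 a=1
  Δ1: clk:0→1
  Δ2: e:0→1
  Δ3: f:1→0, b:0→1, a:1→0
  Δ4: b:1→0, a:0→1
  Δ5: b:0→1
  (5Δ to stable)
t=7 Δ0: d=1 f=0 c=1 clk=1 e=1 b=1 a=1
  Δ1: clk:1→0
  (1Δ to stable)
t=8 Δ0: d=1 f=0 c=1 clk=0 e=1 b=1 a=1
  Δ1: clk:0→1
  Δ2: e:1→0
  Δ3: f:0→1, b:1→0, a:1→0
  Δ4: a:0→1
  (4Δ to stable)
t=9 Δ0: d=1 f=1 c=1 clk=1 e=0 b=0 a=1
  Δ1: clk:1→0
  (1Δ to stable)

4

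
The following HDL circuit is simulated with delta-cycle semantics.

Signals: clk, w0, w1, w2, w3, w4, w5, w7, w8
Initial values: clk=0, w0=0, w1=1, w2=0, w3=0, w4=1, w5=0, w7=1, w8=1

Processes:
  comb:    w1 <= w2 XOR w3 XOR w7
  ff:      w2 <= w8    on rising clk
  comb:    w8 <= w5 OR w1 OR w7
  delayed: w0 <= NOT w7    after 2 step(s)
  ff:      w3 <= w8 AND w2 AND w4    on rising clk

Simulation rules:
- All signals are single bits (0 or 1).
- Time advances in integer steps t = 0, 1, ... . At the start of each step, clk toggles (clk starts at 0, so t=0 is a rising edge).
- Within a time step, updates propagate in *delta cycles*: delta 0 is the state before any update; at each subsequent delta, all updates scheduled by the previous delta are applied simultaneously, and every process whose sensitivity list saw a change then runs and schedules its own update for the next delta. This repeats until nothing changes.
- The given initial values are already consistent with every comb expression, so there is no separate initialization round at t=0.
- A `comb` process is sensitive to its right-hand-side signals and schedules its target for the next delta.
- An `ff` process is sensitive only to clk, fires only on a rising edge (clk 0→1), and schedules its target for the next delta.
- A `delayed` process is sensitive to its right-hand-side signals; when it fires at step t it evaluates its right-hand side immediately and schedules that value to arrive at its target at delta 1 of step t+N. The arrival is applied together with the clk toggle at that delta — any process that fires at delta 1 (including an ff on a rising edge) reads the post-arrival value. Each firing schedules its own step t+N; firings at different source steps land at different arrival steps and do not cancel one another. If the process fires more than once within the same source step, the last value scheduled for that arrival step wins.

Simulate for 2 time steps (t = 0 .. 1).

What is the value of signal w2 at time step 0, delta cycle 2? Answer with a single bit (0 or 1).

t0.Δ0 w8=1 w2=0 clk=0 w4=1 w1=1 w5=0 w3=0 w0=0 w7=1
t0.Δ1 w8=1 w2=0 clk=1 w4=1 w1=1 w5=0 w3=0 w0=0 w7=1
t0.Δ2 w8=1 w2=1 clk=1 w4=1 w1=1 w5=0 w3=0 w0=0 w7=1
t0.Δ3 w8=1 w2=1 clk=1 w4=1 w1=0 w5=0 w3=0 w0=0 w7=1
t1.Δ0 w8=1 w2=1 clk=1 w4=1 w1=0 w5=0 w3=0 w0=0 w7=1
t1.Δ1 w8=1 w2=1 clk=0 w4=1 w1=0 w5=0 w3=0 w0=0 w7=1

1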